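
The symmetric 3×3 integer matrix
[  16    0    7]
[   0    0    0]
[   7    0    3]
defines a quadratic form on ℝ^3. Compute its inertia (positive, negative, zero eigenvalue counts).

Answer: (1, 1, 1)

Derivation:
step 0: pivot 16 → sign +
step 1: pivot -1/16 → sign −
step 2: row/col 2 already zero → sign 0
signature = (1, 1, 1)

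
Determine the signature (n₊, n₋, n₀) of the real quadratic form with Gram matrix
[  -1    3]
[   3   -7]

step 0: pivot -1 → sign −
step 1: pivot 2 → sign +
signature = (1, 1, 0)

Answer: (1, 1, 0)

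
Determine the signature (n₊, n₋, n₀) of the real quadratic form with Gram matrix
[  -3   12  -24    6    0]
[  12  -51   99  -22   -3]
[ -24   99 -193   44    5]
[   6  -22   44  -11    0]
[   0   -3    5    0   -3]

Answer: (2, 3, 0)

Derivation:
step 0: pivot -3 → sign −
step 1: pivot -3 → sign −
step 2: pivot 2 → sign +
step 3: pivot 1/3 → sign +
step 4: pivot -2 → sign −
signature = (2, 3, 0)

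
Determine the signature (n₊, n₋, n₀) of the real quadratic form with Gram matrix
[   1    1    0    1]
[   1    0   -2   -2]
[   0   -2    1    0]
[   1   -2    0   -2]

step 0: pivot 1 → sign +
step 1: pivot -1 → sign −
step 2: pivot 5 → sign +
step 3: pivot -6/5 → sign −
signature = (2, 2, 0)

Answer: (2, 2, 0)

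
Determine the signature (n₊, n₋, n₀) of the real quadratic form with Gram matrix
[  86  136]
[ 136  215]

Answer: (1, 1, 0)

Derivation:
step 0: pivot 86 → sign +
step 1: pivot -3/43 → sign −
signature = (1, 1, 0)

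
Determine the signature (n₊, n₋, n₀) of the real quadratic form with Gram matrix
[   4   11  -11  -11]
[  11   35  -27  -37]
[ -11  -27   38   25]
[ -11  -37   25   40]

step 0: pivot 4 → sign +
step 1: pivot 19/4 → sign +
step 2: pivot 105/19 → sign +
step 3: pivot 3/35 → sign +
signature = (4, 0, 0)

Answer: (4, 0, 0)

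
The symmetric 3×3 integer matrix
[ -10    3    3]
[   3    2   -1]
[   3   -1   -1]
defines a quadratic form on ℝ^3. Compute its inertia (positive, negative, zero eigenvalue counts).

Answer: (1, 2, 0)

Derivation:
step 0: pivot -10 → sign −
step 1: pivot 29/10 → sign +
step 2: pivot -3/29 → sign −
signature = (1, 2, 0)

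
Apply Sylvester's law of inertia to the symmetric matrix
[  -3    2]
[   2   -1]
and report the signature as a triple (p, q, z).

step 0: pivot -3 → sign −
step 1: pivot 1/3 → sign +
signature = (1, 1, 0)

Answer: (1, 1, 0)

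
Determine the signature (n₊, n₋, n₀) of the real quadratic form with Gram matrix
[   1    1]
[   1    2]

Answer: (2, 0, 0)

Derivation:
step 0: pivot 1 → sign +
step 1: pivot 1 → sign +
signature = (2, 0, 0)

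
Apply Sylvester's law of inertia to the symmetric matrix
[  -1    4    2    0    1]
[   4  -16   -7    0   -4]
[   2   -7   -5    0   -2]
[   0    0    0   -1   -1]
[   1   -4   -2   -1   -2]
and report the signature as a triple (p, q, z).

step 0: pivot -1 → sign −
step 1: pivot -1 → sign −
step 2: pivot 1 → sign +
step 3: pivot -1 → sign −
step 4: row/col 4 already zero → sign 0
signature = (1, 3, 1)

Answer: (1, 3, 1)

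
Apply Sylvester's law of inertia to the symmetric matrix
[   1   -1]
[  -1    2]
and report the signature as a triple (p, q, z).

step 0: pivot 1 → sign +
step 1: pivot 1 → sign +
signature = (2, 0, 0)

Answer: (2, 0, 0)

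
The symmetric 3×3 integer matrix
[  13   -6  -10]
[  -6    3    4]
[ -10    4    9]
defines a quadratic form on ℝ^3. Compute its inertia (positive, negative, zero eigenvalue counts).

Answer: (2, 1, 0)

Derivation:
step 0: pivot 13 → sign +
step 1: pivot 3/13 → sign +
step 2: pivot -1/3 → sign −
signature = (2, 1, 0)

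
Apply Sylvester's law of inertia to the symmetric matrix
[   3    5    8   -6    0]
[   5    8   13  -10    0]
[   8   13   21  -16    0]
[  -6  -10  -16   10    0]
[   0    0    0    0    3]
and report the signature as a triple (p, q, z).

Answer: (2, 2, 1)

Derivation:
step 0: pivot 3 → sign +
step 1: pivot -1/3 → sign −
step 2: pivot -2 → sign −
step 3: pivot 3 → sign +
step 4: row/col 4 already zero → sign 0
signature = (2, 2, 1)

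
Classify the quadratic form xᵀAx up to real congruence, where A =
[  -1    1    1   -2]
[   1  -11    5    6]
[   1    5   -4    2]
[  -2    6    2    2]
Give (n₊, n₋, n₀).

step 0: pivot -1 → sign −
step 1: pivot -10 → sign −
step 2: pivot 3/5 → sign +
step 3: pivot -2 → sign −
signature = (1, 3, 0)

Answer: (1, 3, 0)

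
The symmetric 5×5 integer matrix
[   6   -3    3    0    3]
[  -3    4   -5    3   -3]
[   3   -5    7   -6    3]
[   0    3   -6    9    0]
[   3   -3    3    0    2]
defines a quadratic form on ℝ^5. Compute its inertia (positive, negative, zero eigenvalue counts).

Answer: (3, 1, 1)

Derivation:
step 0: pivot 6 → sign +
step 1: pivot 5/2 → sign +
step 2: pivot 3/5 → sign +
step 3: pivot -1 → sign −
step 4: row/col 4 already zero → sign 0
signature = (3, 1, 1)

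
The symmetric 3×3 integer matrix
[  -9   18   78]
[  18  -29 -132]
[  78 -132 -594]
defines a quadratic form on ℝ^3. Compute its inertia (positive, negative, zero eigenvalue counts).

step 0: pivot -9 → sign −
step 1: pivot 7 → sign +
step 2: pivot -2/7 → sign −
signature = (1, 2, 0)

Answer: (1, 2, 0)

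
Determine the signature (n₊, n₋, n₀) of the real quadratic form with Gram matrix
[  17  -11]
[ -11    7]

Answer: (1, 1, 0)

Derivation:
step 0: pivot 17 → sign +
step 1: pivot -2/17 → sign −
signature = (1, 1, 0)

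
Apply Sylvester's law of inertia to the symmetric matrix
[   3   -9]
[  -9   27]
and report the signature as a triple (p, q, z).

step 0: pivot 3 → sign +
step 1: row/col 1 already zero → sign 0
signature = (1, 0, 1)

Answer: (1, 0, 1)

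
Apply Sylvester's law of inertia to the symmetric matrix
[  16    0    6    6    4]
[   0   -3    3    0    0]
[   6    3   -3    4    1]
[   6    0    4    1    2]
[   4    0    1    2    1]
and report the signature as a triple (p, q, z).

Answer: (2, 2, 1)

Derivation:
step 0: pivot 16 → sign +
step 1: pivot -3 → sign −
step 2: pivot -9/4 → sign −
step 3: pivot 1/9 → sign +
step 4: row/col 4 already zero → sign 0
signature = (2, 2, 1)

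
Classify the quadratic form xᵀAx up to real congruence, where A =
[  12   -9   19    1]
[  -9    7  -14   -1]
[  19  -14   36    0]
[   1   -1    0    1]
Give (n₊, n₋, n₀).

step 0: pivot 12 → sign +
step 1: pivot 1/4 → sign +
step 2: pivot 17/3 → sign +
step 3: pivot 6/17 → sign +
signature = (4, 0, 0)

Answer: (4, 0, 0)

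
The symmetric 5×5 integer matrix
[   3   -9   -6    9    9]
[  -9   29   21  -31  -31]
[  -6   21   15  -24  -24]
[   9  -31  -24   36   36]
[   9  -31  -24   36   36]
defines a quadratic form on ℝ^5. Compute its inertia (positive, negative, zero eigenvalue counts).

step 0: pivot 3 → sign +
step 1: pivot 2 → sign +
step 2: pivot -3/2 → sign −
step 3: pivot 1 → sign +
step 4: row/col 4 already zero → sign 0
signature = (3, 1, 1)

Answer: (3, 1, 1)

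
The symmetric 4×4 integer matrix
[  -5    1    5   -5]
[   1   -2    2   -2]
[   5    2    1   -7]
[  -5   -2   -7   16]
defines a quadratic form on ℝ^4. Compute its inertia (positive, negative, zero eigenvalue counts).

Answer: (1, 3, 0)

Derivation:
step 0: pivot -5 → sign −
step 1: pivot -9/5 → sign −
step 2: pivot 11 → sign +
step 3: pivot -3/11 → sign −
signature = (1, 3, 0)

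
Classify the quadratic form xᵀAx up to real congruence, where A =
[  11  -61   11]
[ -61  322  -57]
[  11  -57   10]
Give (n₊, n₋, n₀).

Answer: (1, 2, 0)

Derivation:
step 0: pivot 11 → sign +
step 1: pivot -179/11 → sign −
step 2: pivot -3/179 → sign −
signature = (1, 2, 0)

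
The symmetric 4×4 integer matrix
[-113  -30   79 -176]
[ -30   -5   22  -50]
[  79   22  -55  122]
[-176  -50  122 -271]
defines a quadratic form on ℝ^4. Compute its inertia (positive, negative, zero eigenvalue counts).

step 0: pivot -113 → sign −
step 1: pivot 335/113 → sign +
step 2: pivot -42/335 → sign −
step 3: pivot -3/7 → sign −
signature = (1, 3, 0)

Answer: (1, 3, 0)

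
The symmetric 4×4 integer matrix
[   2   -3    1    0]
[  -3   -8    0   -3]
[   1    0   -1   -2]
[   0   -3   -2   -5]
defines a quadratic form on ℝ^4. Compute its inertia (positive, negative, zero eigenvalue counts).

Answer: (1, 3, 0)

Derivation:
step 0: pivot 2 → sign +
step 1: pivot -25/2 → sign −
step 2: pivot -33/25 → sign −
step 3: pivot -2/33 → sign −
signature = (1, 3, 0)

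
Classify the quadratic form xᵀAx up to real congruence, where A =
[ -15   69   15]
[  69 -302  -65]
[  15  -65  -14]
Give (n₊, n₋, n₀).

step 0: pivot -15 → sign −
step 1: pivot 77/5 → sign +
step 2: pivot -3/77 → sign −
signature = (1, 2, 0)

Answer: (1, 2, 0)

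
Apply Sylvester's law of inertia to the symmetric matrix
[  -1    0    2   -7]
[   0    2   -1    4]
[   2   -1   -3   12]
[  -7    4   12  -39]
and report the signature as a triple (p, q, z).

step 0: pivot -1 → sign −
step 1: pivot 2 → sign +
step 2: pivot 1/2 → sign +
step 3: pivot 2 → sign +
signature = (3, 1, 0)

Answer: (3, 1, 0)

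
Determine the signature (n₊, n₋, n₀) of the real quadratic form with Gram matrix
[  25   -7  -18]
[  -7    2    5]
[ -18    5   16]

Answer: (3, 0, 0)

Derivation:
step 0: pivot 25 → sign +
step 1: pivot 1/25 → sign +
step 2: pivot 3 → sign +
signature = (3, 0, 0)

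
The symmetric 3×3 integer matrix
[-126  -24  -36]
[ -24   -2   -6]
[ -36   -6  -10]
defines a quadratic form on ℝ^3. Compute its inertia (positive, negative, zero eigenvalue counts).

Answer: (1, 1, 1)

Derivation:
step 0: pivot -126 → sign −
step 1: pivot 18/7 → sign +
step 2: row/col 2 already zero → sign 0
signature = (1, 1, 1)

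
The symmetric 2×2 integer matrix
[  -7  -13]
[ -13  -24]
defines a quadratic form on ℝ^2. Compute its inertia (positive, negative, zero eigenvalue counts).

step 0: pivot -7 → sign −
step 1: pivot 1/7 → sign +
signature = (1, 1, 0)

Answer: (1, 1, 0)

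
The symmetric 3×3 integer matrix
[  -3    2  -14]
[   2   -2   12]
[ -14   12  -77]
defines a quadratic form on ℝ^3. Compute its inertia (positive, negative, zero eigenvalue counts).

Answer: (0, 3, 0)

Derivation:
step 0: pivot -3 → sign −
step 1: pivot -2/3 → sign −
step 2: pivot -1 → sign −
signature = (0, 3, 0)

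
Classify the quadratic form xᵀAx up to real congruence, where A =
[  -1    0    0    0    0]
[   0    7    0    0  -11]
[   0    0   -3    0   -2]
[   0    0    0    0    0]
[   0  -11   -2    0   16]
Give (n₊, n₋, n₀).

Answer: (2, 2, 1)

Derivation:
step 0: pivot -1 → sign −
step 1: pivot 7 → sign +
step 2: pivot -3 → sign −
step 3: pivot 1/21 → sign +
step 4: row/col 4 already zero → sign 0
signature = (2, 2, 1)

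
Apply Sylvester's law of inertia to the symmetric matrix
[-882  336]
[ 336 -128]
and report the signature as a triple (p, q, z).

step 0: pivot -882 → sign −
step 1: row/col 1 already zero → sign 0
signature = (0, 1, 1)

Answer: (0, 1, 1)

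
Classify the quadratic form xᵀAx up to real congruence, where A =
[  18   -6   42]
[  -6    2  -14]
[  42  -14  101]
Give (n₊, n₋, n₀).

step 0: pivot 18 → sign +
step 1: pivot 3 → sign +
step 2: row/col 2 already zero → sign 0
signature = (2, 0, 1)

Answer: (2, 0, 1)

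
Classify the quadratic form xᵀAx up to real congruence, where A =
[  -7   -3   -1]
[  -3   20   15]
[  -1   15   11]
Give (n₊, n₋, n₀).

Answer: (1, 2, 0)

Derivation:
step 0: pivot -7 → sign −
step 1: pivot 149/7 → sign +
step 2: pivot -6/149 → sign −
signature = (1, 2, 0)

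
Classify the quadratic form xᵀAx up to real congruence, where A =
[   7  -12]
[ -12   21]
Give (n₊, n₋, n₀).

Answer: (2, 0, 0)

Derivation:
step 0: pivot 7 → sign +
step 1: pivot 3/7 → sign +
signature = (2, 0, 0)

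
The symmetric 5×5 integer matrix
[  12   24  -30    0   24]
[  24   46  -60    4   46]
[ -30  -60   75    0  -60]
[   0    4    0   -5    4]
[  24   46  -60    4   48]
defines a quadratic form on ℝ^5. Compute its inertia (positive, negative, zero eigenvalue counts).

Answer: (3, 1, 1)

Derivation:
step 0: pivot 12 → sign +
step 1: pivot -2 → sign −
step 2: pivot 3 → sign +
step 3: pivot 2 → sign +
step 4: row/col 4 already zero → sign 0
signature = (3, 1, 1)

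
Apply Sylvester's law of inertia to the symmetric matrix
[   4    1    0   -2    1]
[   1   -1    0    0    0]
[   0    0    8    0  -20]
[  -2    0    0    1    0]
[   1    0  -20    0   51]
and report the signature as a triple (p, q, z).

step 0: pivot 4 → sign +
step 1: pivot -5/4 → sign −
step 2: pivot 8 → sign +
step 3: pivot 1/5 → sign +
step 4: row/col 4 already zero → sign 0
signature = (3, 1, 1)

Answer: (3, 1, 1)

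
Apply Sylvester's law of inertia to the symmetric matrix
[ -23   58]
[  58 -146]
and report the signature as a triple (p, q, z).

Answer: (1, 1, 0)

Derivation:
step 0: pivot -23 → sign −
step 1: pivot 6/23 → sign +
signature = (1, 1, 0)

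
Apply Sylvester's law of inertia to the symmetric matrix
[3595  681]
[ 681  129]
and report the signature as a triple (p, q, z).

Answer: (1, 1, 0)

Derivation:
step 0: pivot 3595 → sign +
step 1: pivot -6/3595 → sign −
signature = (1, 1, 0)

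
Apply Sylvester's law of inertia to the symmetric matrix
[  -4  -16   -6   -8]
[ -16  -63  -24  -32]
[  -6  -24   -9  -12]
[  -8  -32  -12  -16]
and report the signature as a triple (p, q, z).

step 0: pivot -4 → sign −
step 1: pivot 1 → sign +
step 2: row/col 2 already zero → sign 0
step 3: row/col 3 already zero → sign 0
signature = (1, 1, 2)

Answer: (1, 1, 2)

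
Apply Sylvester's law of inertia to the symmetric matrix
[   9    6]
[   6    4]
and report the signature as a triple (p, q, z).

step 0: pivot 9 → sign +
step 1: row/col 1 already zero → sign 0
signature = (1, 0, 1)

Answer: (1, 0, 1)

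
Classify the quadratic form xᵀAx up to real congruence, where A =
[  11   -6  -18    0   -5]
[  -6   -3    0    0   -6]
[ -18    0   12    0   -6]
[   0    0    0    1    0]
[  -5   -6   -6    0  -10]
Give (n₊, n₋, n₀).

Answer: (2, 2, 1)

Derivation:
step 0: pivot 11 → sign +
step 1: pivot -69/11 → sign −
step 2: pivot -48/23 → sign −
step 3: pivot 1 → sign +
step 4: row/col 4 already zero → sign 0
signature = (2, 2, 1)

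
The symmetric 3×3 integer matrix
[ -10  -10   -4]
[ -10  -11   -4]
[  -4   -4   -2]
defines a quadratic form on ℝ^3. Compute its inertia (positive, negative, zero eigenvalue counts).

Answer: (0, 3, 0)

Derivation:
step 0: pivot -10 → sign −
step 1: pivot -1 → sign −
step 2: pivot -2/5 → sign −
signature = (0, 3, 0)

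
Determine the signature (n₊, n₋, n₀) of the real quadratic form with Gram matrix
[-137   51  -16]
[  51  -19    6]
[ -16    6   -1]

Answer: (1, 2, 0)

Derivation:
step 0: pivot -137 → sign −
step 1: pivot -2/137 → sign −
step 2: pivot 1 → sign +
signature = (1, 2, 0)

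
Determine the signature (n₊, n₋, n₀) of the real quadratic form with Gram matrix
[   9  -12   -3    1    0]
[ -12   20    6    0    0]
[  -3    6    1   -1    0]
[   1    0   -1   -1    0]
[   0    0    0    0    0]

step 0: pivot 9 → sign +
step 1: pivot 4 → sign +
step 2: pivot -1 → sign −
step 3: pivot 2/9 → sign +
step 4: row/col 4 already zero → sign 0
signature = (3, 1, 1)

Answer: (3, 1, 1)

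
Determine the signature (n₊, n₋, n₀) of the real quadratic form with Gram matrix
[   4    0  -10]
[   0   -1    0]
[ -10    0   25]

Answer: (1, 1, 1)

Derivation:
step 0: pivot 4 → sign +
step 1: pivot -1 → sign −
step 2: row/col 2 already zero → sign 0
signature = (1, 1, 1)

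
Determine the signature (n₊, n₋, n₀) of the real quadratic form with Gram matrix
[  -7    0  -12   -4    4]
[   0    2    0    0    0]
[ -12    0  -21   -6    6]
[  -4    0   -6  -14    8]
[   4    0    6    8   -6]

Answer: (1, 4, 0)

Derivation:
step 0: pivot -7 → sign −
step 1: pivot 2 → sign +
step 2: pivot -3/7 → sign −
step 3: pivot -10 → sign −
step 4: pivot -2/5 → sign −
signature = (1, 4, 0)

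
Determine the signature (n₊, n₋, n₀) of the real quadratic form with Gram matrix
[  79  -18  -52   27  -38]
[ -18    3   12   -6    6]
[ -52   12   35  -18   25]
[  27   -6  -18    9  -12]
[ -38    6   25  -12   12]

Answer: (3, 2, 0)

Derivation:
step 0: pivot 79 → sign +
step 1: pivot -87/79 → sign −
step 2: pivot 23/29 → sign +
step 3: pivot -6/23 → sign −
step 4: pivot 1 → sign +
signature = (3, 2, 0)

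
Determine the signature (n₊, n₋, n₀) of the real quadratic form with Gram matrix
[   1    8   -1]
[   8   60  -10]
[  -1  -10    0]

Answer: (1, 1, 1)

Derivation:
step 0: pivot 1 → sign +
step 1: pivot -4 → sign −
step 2: row/col 2 already zero → sign 0
signature = (1, 1, 1)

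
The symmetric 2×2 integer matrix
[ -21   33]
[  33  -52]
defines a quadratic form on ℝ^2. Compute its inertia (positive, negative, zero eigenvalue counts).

step 0: pivot -21 → sign −
step 1: pivot -1/7 → sign −
signature = (0, 2, 0)

Answer: (0, 2, 0)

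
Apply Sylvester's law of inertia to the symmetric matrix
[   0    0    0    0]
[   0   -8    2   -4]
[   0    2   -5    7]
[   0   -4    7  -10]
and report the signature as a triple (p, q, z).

Answer: (0, 2, 2)

Derivation:
step 0: pivot -8 → sign −
step 1: pivot -9/2 → sign −
step 2: row/col 2 already zero → sign 0
step 3: row/col 3 already zero → sign 0
signature = (0, 2, 2)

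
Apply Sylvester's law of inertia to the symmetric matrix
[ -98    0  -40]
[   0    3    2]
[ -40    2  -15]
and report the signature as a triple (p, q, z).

step 0: pivot -98 → sign −
step 1: pivot 3 → sign +
step 2: pivot -1/147 → sign −
signature = (1, 2, 0)

Answer: (1, 2, 0)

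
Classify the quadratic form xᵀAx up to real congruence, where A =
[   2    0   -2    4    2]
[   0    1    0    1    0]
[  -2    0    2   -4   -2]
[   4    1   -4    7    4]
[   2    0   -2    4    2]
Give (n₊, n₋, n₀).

step 0: pivot 2 → sign +
step 1: pivot 1 → sign +
step 2: pivot -2 → sign −
step 3: row/col 3 already zero → sign 0
step 4: row/col 4 already zero → sign 0
signature = (2, 1, 2)

Answer: (2, 1, 2)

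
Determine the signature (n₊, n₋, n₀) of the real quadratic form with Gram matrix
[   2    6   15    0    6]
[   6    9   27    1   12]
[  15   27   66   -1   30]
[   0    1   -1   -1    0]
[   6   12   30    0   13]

Answer: (2, 3, 0)

Derivation:
step 0: pivot 2 → sign +
step 1: pivot -9 → sign −
step 2: pivot -21/2 → sign −
step 3: pivot -2/63 → sign −
step 4: pivot 1 → sign +
signature = (2, 3, 0)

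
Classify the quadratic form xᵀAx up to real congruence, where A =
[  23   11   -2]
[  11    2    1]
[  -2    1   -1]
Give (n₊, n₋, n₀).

step 0: pivot 23 → sign +
step 1: pivot -75/23 → sign −
step 2: row/col 2 already zero → sign 0
signature = (1, 1, 1)

Answer: (1, 1, 1)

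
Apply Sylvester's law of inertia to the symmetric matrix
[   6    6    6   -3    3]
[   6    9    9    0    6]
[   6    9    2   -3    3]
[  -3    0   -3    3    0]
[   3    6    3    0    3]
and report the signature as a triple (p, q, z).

step 0: pivot 6 → sign +
step 1: pivot 3 → sign +
step 2: pivot -7 → sign −
step 3: pivot -3/14 → sign −
step 4: row/col 4 already zero → sign 0
signature = (2, 2, 1)

Answer: (2, 2, 1)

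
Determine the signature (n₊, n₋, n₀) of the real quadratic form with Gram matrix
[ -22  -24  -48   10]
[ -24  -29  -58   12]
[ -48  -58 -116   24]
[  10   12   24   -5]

step 0: pivot -22 → sign −
step 1: pivot -31/11 → sign −
step 2: pivot -1/31 → sign −
step 3: row/col 3 already zero → sign 0
signature = (0, 3, 1)

Answer: (0, 3, 1)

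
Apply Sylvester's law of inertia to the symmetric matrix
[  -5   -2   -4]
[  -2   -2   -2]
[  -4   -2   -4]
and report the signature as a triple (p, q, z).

Answer: (0, 3, 0)

Derivation:
step 0: pivot -5 → sign −
step 1: pivot -6/5 → sign −
step 2: pivot -2/3 → sign −
signature = (0, 3, 0)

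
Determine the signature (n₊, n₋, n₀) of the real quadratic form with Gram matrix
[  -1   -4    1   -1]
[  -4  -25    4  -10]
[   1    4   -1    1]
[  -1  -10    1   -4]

Answer: (1, 2, 1)

Derivation:
step 0: pivot -1 → sign −
step 1: pivot -9 → sign −
step 2: pivot 1 → sign +
step 3: row/col 3 already zero → sign 0
signature = (1, 2, 1)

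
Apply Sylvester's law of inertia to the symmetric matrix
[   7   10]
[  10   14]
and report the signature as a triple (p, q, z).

step 0: pivot 7 → sign +
step 1: pivot -2/7 → sign −
signature = (1, 1, 0)

Answer: (1, 1, 0)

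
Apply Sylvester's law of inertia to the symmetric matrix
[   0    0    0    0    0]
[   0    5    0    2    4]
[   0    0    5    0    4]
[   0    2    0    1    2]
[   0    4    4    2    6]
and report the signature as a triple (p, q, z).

step 0: pivot 5 → sign +
step 1: pivot 5 → sign +
step 2: pivot 1/5 → sign +
step 3: pivot -6/5 → sign −
step 4: row/col 4 already zero → sign 0
signature = (3, 1, 1)

Answer: (3, 1, 1)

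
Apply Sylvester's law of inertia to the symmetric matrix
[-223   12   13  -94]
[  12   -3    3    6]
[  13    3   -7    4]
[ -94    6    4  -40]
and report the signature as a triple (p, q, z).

step 0: pivot -223 → sign −
step 1: pivot -525/223 → sign −
step 2: pivot -3/7 → sign −
step 3: row/col 3 already zero → sign 0
signature = (0, 3, 1)

Answer: (0, 3, 1)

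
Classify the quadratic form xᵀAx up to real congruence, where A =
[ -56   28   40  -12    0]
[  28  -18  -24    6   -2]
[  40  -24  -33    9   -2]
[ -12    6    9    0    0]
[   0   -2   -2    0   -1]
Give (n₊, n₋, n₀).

Answer: (1, 3, 1)

Derivation:
step 0: pivot -56 → sign −
step 1: pivot -4 → sign −
step 2: pivot -3/7 → sign −
step 3: pivot 3 → sign +
step 4: row/col 4 already zero → sign 0
signature = (1, 3, 1)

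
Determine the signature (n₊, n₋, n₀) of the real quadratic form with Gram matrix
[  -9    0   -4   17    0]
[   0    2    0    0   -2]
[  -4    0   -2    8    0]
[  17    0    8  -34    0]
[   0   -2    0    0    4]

Answer: (2, 3, 0)

Derivation:
step 0: pivot -9 → sign −
step 1: pivot 2 → sign +
step 2: pivot -2/9 → sign −
step 3: pivot -1 → sign −
step 4: pivot 2 → sign +
signature = (2, 3, 0)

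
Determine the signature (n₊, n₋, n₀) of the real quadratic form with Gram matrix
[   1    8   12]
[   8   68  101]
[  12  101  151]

step 0: pivot 1 → sign +
step 1: pivot 4 → sign +
step 2: pivot 3/4 → sign +
signature = (3, 0, 0)

Answer: (3, 0, 0)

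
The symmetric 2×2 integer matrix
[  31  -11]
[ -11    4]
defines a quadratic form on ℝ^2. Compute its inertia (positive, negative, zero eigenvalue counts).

Answer: (2, 0, 0)

Derivation:
step 0: pivot 31 → sign +
step 1: pivot 3/31 → sign +
signature = (2, 0, 0)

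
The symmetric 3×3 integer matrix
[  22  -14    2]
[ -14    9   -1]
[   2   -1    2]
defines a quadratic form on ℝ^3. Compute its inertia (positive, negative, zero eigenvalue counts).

step 0: pivot 22 → sign +
step 1: pivot 1/11 → sign +
step 2: pivot 1 → sign +
signature = (3, 0, 0)

Answer: (3, 0, 0)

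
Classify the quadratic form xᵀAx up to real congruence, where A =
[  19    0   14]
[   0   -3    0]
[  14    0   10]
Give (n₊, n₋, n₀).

Answer: (1, 2, 0)

Derivation:
step 0: pivot 19 → sign +
step 1: pivot -3 → sign −
step 2: pivot -6/19 → sign −
signature = (1, 2, 0)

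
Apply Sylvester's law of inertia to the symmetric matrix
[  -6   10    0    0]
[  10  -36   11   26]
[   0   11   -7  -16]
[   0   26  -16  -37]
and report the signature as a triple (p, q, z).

step 0: pivot -6 → sign −
step 1: pivot -58/3 → sign −
step 2: pivot -43/58 → sign −
step 3: pivot -3/43 → sign −
signature = (0, 4, 0)

Answer: (0, 4, 0)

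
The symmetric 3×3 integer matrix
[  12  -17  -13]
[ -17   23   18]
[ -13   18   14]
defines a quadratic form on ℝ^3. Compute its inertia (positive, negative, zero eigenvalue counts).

Answer: (2, 1, 0)

Derivation:
step 0: pivot 12 → sign +
step 1: pivot -13/12 → sign −
step 2: pivot 1/13 → sign +
signature = (2, 1, 0)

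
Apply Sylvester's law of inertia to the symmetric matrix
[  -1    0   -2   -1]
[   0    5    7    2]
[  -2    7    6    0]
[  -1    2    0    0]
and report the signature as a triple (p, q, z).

Answer: (2, 2, 0)

Derivation:
step 0: pivot -1 → sign −
step 1: pivot 5 → sign +
step 2: pivot 1/5 → sign +
step 3: pivot -3 → sign −
signature = (2, 2, 0)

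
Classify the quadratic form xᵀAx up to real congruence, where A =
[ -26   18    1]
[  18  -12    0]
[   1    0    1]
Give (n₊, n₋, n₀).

Answer: (1, 1, 1)

Derivation:
step 0: pivot -26 → sign −
step 1: pivot 6/13 → sign +
step 2: row/col 2 already zero → sign 0
signature = (1, 1, 1)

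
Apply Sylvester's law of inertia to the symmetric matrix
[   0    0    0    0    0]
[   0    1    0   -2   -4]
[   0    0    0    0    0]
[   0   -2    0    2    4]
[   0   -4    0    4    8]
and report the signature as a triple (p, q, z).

step 0: pivot 1 → sign +
step 1: pivot -2 → sign −
step 2: row/col 2 already zero → sign 0
step 3: row/col 3 already zero → sign 0
step 4: row/col 4 already zero → sign 0
signature = (1, 1, 3)

Answer: (1, 1, 3)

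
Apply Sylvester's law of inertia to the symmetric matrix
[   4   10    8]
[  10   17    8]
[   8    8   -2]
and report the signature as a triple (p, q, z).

step 0: pivot 4 → sign +
step 1: pivot -8 → sign −
step 2: row/col 2 already zero → sign 0
signature = (1, 1, 1)

Answer: (1, 1, 1)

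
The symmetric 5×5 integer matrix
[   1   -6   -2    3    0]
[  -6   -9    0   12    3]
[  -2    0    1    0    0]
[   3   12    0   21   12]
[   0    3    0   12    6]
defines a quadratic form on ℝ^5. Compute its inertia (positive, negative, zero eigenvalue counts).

Answer: (3, 1, 1)

Derivation:
step 0: pivot 1 → sign +
step 1: pivot -45 → sign −
step 2: pivot 1/5 → sign +
step 3: pivot 12 → sign +
step 4: row/col 4 already zero → sign 0
signature = (3, 1, 1)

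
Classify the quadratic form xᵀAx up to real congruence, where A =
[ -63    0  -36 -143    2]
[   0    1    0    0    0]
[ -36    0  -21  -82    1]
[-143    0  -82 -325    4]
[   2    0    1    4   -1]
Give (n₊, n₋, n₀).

Answer: (1, 3, 1)

Derivation:
step 0: pivot -63 → sign −
step 1: pivot 1 → sign +
step 2: pivot -3/7 → sign −
step 3: pivot -2/9 → sign −
step 4: row/col 4 already zero → sign 0
signature = (1, 3, 1)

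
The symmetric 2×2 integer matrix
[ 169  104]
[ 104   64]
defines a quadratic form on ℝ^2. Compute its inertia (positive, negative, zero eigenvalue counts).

Answer: (1, 0, 1)

Derivation:
step 0: pivot 169 → sign +
step 1: row/col 1 already zero → sign 0
signature = (1, 0, 1)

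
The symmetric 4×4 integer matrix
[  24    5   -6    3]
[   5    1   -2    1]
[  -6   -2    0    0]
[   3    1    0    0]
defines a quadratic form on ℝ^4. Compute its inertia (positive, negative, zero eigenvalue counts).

step 0: pivot 24 → sign +
step 1: pivot -1/24 → sign −
step 2: pivot 12 → sign +
step 3: row/col 3 already zero → sign 0
signature = (2, 1, 1)

Answer: (2, 1, 1)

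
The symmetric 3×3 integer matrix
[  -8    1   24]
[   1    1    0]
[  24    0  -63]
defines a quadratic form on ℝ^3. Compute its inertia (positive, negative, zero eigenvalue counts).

Answer: (2, 1, 0)

Derivation:
step 0: pivot -8 → sign −
step 1: pivot 9/8 → sign +
step 2: pivot 1 → sign +
signature = (2, 1, 0)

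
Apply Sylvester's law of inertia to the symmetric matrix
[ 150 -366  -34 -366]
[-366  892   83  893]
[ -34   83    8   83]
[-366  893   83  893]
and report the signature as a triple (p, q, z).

step 0: pivot 150 → sign +
step 1: pivot -26/25 → sign −
step 2: pivot 23/78 → sign +
step 3: pivot -1/23 → sign −
signature = (2, 2, 0)

Answer: (2, 2, 0)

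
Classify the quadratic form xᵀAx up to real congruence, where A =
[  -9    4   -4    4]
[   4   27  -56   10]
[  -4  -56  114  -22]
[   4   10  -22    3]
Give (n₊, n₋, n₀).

Answer: (2, 2, 0)

Derivation:
step 0: pivot -9 → sign −
step 1: pivot 259/9 → sign +
step 2: pivot -58/259 → sign −
step 3: pivot 1/29 → sign +
signature = (2, 2, 0)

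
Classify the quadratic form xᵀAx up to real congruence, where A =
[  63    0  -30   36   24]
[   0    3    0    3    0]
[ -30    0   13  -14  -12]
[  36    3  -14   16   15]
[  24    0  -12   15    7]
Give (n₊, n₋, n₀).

step 0: pivot 63 → sign +
step 1: pivot 3 → sign +
step 2: pivot -9/7 → sign −
step 3: pivot 1/9 → sign +
step 4: pivot -2 → sign −
signature = (3, 2, 0)

Answer: (3, 2, 0)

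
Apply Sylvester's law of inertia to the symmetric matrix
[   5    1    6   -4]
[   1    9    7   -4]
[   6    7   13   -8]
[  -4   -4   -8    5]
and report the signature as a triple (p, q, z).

step 0: pivot 5 → sign +
step 1: pivot 44/5 → sign +
step 2: pivot 87/44 → sign +
step 3: pivot 1/29 → sign +
signature = (4, 0, 0)

Answer: (4, 0, 0)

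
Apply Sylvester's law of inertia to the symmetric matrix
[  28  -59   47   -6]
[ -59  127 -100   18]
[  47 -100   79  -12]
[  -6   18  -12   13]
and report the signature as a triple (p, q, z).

Answer: (3, 1, 0)

Derivation:
step 0: pivot 28 → sign +
step 1: pivot 75/28 → sign +
step 2: pivot -6/25 → sign −
step 3: pivot 1 → sign +
signature = (3, 1, 0)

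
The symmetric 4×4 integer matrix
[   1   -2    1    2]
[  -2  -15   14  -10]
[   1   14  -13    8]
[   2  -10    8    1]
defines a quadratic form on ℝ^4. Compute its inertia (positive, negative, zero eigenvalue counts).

step 0: pivot 1 → sign +
step 1: pivot -19 → sign −
step 2: pivot -10/19 → sign −
step 3: pivot 3/5 → sign +
signature = (2, 2, 0)

Answer: (2, 2, 0)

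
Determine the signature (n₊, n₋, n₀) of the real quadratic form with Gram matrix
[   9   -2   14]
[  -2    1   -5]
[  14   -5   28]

Answer: (2, 1, 0)

Derivation:
step 0: pivot 9 → sign +
step 1: pivot 5/9 → sign +
step 2: pivot -1/5 → sign −
signature = (2, 1, 0)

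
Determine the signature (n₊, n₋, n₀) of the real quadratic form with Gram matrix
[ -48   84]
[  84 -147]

step 0: pivot -48 → sign −
step 1: row/col 1 already zero → sign 0
signature = (0, 1, 1)

Answer: (0, 1, 1)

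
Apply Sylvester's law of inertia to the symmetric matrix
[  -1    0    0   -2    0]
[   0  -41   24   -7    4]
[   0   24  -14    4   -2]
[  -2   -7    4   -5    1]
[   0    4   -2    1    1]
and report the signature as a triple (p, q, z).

step 0: pivot -1 → sign −
step 1: pivot -41 → sign −
step 2: pivot 2/41 → sign +
step 3: pivot -1 → sign −
step 4: pivot 1 → sign +
signature = (2, 3, 0)

Answer: (2, 3, 0)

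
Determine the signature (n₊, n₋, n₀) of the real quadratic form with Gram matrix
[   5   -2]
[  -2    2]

step 0: pivot 5 → sign +
step 1: pivot 6/5 → sign +
signature = (2, 0, 0)

Answer: (2, 0, 0)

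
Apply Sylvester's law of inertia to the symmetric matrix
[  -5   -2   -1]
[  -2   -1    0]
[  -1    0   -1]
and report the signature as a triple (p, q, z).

Answer: (0, 2, 1)

Derivation:
step 0: pivot -5 → sign −
step 1: pivot -1/5 → sign −
step 2: row/col 2 already zero → sign 0
signature = (0, 2, 1)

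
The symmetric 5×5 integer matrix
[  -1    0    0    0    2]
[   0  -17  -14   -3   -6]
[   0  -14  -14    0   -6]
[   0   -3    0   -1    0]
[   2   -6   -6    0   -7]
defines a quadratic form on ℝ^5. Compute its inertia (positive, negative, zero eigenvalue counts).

Answer: (1, 4, 0)

Derivation:
step 0: pivot -1 → sign −
step 1: pivot -17 → sign −
step 2: pivot -42/17 → sign −
step 3: pivot 2 → sign +
step 4: pivot -3/7 → sign −
signature = (1, 4, 0)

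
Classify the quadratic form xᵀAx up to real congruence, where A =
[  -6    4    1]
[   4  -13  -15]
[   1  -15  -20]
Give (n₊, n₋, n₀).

step 0: pivot -6 → sign −
step 1: pivot -31/3 → sign −
step 2: pivot 3/62 → sign +
signature = (1, 2, 0)

Answer: (1, 2, 0)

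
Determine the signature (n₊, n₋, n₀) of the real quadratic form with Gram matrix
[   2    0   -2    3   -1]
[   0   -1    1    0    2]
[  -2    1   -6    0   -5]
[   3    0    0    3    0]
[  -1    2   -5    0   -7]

Answer: (1, 4, 0)

Derivation:
step 0: pivot 2 → sign +
step 1: pivot -1 → sign −
step 2: pivot -7 → sign −
step 3: pivot -3/14 → sign −
step 4: pivot -1 → sign −
signature = (1, 4, 0)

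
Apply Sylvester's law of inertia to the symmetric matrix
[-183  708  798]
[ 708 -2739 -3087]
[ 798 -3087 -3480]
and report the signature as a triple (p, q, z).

step 0: pivot -183 → sign −
step 1: pivot 9/61 → sign +
step 2: pivot -1 → sign −
signature = (1, 2, 0)

Answer: (1, 2, 0)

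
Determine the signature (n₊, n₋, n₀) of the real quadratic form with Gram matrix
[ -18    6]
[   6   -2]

step 0: pivot -18 → sign −
step 1: row/col 1 already zero → sign 0
signature = (0, 1, 1)

Answer: (0, 1, 1)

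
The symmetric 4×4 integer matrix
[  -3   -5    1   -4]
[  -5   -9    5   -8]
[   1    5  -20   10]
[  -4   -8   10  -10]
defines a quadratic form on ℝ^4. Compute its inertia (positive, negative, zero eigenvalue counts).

Answer: (0, 4, 0)

Derivation:
step 0: pivot -3 → sign −
step 1: pivot -2/3 → sign −
step 2: pivot -3 → sign −
step 3: pivot -2/3 → sign −
signature = (0, 4, 0)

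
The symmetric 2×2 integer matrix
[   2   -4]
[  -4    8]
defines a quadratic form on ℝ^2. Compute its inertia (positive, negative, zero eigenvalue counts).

step 0: pivot 2 → sign +
step 1: row/col 1 already zero → sign 0
signature = (1, 0, 1)

Answer: (1, 0, 1)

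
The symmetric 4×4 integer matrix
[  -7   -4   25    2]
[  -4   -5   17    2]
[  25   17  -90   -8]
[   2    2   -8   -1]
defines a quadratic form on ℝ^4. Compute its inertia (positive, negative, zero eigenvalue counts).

Answer: (1, 3, 0)

Derivation:
step 0: pivot -7 → sign −
step 1: pivot -19/7 → sign −
step 2: pivot 2 → sign +
step 3: pivot -3/19 → sign −
signature = (1, 3, 0)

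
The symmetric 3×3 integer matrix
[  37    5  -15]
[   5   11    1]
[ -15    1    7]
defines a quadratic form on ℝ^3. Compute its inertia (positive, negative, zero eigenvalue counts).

Answer: (3, 0, 0)

Derivation:
step 0: pivot 37 → sign +
step 1: pivot 382/37 → sign +
step 2: pivot 6/191 → sign +
signature = (3, 0, 0)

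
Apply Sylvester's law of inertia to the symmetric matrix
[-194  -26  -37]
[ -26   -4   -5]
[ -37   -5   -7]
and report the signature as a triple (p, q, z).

step 0: pivot -194 → sign −
step 1: pivot -50/97 → sign −
step 2: pivot 3/50 → sign +
signature = (1, 2, 0)

Answer: (1, 2, 0)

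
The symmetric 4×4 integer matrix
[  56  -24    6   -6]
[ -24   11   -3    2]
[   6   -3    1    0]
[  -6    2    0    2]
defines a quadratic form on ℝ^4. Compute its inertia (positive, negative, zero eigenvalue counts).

step 0: pivot 56 → sign +
step 1: pivot 5/7 → sign +
step 2: pivot 1/10 → sign +
step 3: row/col 3 already zero → sign 0
signature = (3, 0, 1)

Answer: (3, 0, 1)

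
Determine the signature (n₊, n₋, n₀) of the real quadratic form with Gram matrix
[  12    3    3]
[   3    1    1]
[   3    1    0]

step 0: pivot 12 → sign +
step 1: pivot 1/4 → sign +
step 2: pivot -1 → sign −
signature = (2, 1, 0)

Answer: (2, 1, 0)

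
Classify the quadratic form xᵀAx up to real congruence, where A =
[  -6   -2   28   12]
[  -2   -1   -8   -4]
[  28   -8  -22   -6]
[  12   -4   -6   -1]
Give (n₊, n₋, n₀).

step 0: pivot -6 → sign −
step 1: pivot -1/3 → sign −
step 2: pivot 1010 → sign +
step 3: pivot -3/505 → sign −
signature = (1, 3, 0)

Answer: (1, 3, 0)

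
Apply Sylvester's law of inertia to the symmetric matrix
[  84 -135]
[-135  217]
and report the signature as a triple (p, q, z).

step 0: pivot 84 → sign +
step 1: pivot 1/28 → sign +
signature = (2, 0, 0)

Answer: (2, 0, 0)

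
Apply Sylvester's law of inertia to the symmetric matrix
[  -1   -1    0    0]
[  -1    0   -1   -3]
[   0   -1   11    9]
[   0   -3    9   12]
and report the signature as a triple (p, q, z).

Answer: (2, 2, 0)

Derivation:
step 0: pivot -1 → sign −
step 1: pivot 1 → sign +
step 2: pivot 10 → sign +
step 3: pivot -3/5 → sign −
signature = (2, 2, 0)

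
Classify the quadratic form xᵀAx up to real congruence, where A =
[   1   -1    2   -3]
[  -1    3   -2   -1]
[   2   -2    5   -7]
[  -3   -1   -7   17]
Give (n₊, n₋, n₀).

Answer: (3, 1, 0)

Derivation:
step 0: pivot 1 → sign +
step 1: pivot 2 → sign +
step 2: pivot 1 → sign +
step 3: pivot -1 → sign −
signature = (3, 1, 0)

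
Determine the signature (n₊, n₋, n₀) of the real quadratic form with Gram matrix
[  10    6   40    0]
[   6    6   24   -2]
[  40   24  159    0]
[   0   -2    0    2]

Answer: (3, 1, 0)

Derivation:
step 0: pivot 10 → sign +
step 1: pivot 12/5 → sign +
step 2: pivot -1 → sign −
step 3: pivot 1/3 → sign +
signature = (3, 1, 0)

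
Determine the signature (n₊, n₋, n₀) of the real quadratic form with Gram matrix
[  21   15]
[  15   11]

Answer: (2, 0, 0)

Derivation:
step 0: pivot 21 → sign +
step 1: pivot 2/7 → sign +
signature = (2, 0, 0)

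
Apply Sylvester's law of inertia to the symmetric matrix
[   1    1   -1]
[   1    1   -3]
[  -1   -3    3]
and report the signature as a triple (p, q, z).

step 0: pivot 1 → sign +
step 1: pivot 2 → sign +
step 2: pivot -2 → sign −
signature = (2, 1, 0)

Answer: (2, 1, 0)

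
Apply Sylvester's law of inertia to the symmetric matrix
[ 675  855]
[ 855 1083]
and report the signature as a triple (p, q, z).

Answer: (1, 0, 1)

Derivation:
step 0: pivot 675 → sign +
step 1: row/col 1 already zero → sign 0
signature = (1, 0, 1)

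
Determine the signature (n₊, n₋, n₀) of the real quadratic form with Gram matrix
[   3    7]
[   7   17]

Answer: (2, 0, 0)

Derivation:
step 0: pivot 3 → sign +
step 1: pivot 2/3 → sign +
signature = (2, 0, 0)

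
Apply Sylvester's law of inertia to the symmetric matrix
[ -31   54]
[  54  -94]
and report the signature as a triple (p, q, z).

Answer: (1, 1, 0)

Derivation:
step 0: pivot -31 → sign −
step 1: pivot 2/31 → sign +
signature = (1, 1, 0)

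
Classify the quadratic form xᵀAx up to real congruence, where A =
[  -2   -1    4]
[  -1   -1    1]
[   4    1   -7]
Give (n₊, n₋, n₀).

step 0: pivot -2 → sign −
step 1: pivot -1/2 → sign −
step 2: pivot 3 → sign +
signature = (1, 2, 0)

Answer: (1, 2, 0)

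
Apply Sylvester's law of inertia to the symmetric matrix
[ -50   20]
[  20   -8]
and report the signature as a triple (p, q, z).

step 0: pivot -50 → sign −
step 1: row/col 1 already zero → sign 0
signature = (0, 1, 1)

Answer: (0, 1, 1)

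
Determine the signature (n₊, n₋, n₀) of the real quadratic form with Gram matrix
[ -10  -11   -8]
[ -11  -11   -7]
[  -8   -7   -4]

Answer: (1, 2, 0)

Derivation:
step 0: pivot -10 → sign −
step 1: pivot 11/10 → sign +
step 2: pivot -6/11 → sign −
signature = (1, 2, 0)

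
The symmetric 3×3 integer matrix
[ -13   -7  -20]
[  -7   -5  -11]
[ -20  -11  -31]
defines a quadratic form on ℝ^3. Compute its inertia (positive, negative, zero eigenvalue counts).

step 0: pivot -13 → sign −
step 1: pivot -16/13 → sign −
step 2: pivot -3/16 → sign −
signature = (0, 3, 0)

Answer: (0, 3, 0)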